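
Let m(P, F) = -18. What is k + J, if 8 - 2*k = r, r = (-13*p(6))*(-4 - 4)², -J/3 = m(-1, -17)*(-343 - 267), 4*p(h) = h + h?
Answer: -31688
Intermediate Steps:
p(h) = h/2 (p(h) = (h + h)/4 = (2*h)/4 = h/2)
J = -32940 (J = -(-54)*(-343 - 267) = -(-54)*(-610) = -3*10980 = -32940)
r = -2496 (r = (-13*6/2)*(-4 - 4)² = -13*3*(-8)² = -39*64 = -2496)
k = 1252 (k = 4 - ½*(-2496) = 4 + 1248 = 1252)
k + J = 1252 - 32940 = -31688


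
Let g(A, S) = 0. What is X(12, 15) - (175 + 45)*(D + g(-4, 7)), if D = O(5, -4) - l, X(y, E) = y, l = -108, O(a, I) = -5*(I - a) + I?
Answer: -32768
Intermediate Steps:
O(a, I) = -4*I + 5*a (O(a, I) = (-5*I + 5*a) + I = -4*I + 5*a)
D = 149 (D = (-4*(-4) + 5*5) - 1*(-108) = (16 + 25) + 108 = 41 + 108 = 149)
X(12, 15) - (175 + 45)*(D + g(-4, 7)) = 12 - (175 + 45)*(149 + 0) = 12 - 220*149 = 12 - 1*32780 = 12 - 32780 = -32768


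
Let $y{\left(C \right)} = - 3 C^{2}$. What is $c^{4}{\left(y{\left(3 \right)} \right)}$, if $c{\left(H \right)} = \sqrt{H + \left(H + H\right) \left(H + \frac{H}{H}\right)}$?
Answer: $1896129$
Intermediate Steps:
$c{\left(H \right)} = \sqrt{H + 2 H \left(1 + H\right)}$ ($c{\left(H \right)} = \sqrt{H + 2 H \left(H + 1\right)} = \sqrt{H + 2 H \left(1 + H\right)}$)
$c^{4}{\left(y{\left(3 \right)} \right)} = \left(\sqrt{- 3 \cdot 3^{2} \left(3 + 2 \left(- 3 \cdot 3^{2}\right)\right)}\right)^{4} = \left(\sqrt{\left(-3\right) 9 \left(3 + 2 \left(\left(-3\right) 9\right)\right)}\right)^{4} = \left(\sqrt{- 27 \left(3 + 2 \left(-27\right)\right)}\right)^{4} = \left(\sqrt{- 27 \left(3 - 54\right)}\right)^{4} = \left(\sqrt{\left(-27\right) \left(-51\right)}\right)^{4} = \left(\sqrt{1377}\right)^{4} = \left(9 \sqrt{17}\right)^{4} = 1896129$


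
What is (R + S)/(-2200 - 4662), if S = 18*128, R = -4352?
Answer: 1024/3431 ≈ 0.29846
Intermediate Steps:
S = 2304
(R + S)/(-2200 - 4662) = (-4352 + 2304)/(-2200 - 4662) = -2048/(-6862) = -2048*(-1/6862) = 1024/3431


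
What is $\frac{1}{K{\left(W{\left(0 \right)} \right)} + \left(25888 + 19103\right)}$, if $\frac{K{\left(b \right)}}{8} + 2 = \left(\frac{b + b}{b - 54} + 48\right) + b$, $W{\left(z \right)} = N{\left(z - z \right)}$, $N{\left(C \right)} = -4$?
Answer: $\frac{29}{1314515} \approx 2.2061 \cdot 10^{-5}$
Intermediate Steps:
$W{\left(z \right)} = -4$
$K{\left(b \right)} = 368 + 8 b + \frac{16 b}{-54 + b}$ ($K{\left(b \right)} = -16 + 8 \left(\left(\frac{b + b}{b - 54} + 48\right) + b\right) = -16 + 8 \left(\left(\frac{2 b}{-54 + b} + 48\right) + b\right) = -16 + 8 \left(\left(48 + \frac{2 b}{-54 + b}\right) + b\right) = -16 + 8 \left(48 + b + \frac{2 b}{-54 + b}\right) = -16 + \left(384 + 8 b + \frac{16 b}{-54 + b}\right) = 368 + 8 b + \frac{16 b}{-54 + b}$)
$\frac{1}{K{\left(W{\left(0 \right)} \right)} + \left(25888 + 19103\right)} = \frac{1}{\frac{8 \left(-2484 + \left(-4\right)^{2} - -24\right)}{-54 - 4} + \left(25888 + 19103\right)} = \frac{1}{\frac{8 \left(-2484 + 16 + 24\right)}{-58} + 44991} = \frac{1}{8 \left(- \frac{1}{58}\right) \left(-2444\right) + 44991} = \frac{1}{\frac{9776}{29} + 44991} = \frac{1}{\frac{1314515}{29}} = \frac{29}{1314515}$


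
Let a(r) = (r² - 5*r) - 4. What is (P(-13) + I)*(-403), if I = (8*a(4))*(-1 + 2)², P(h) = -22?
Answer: 34658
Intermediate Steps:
a(r) = -4 + r² - 5*r
I = -64 (I = (8*(-4 + 4² - 5*4))*(-1 + 2)² = (8*(-4 + 16 - 20))*1² = (8*(-8))*1 = -64*1 = -64)
(P(-13) + I)*(-403) = (-22 - 64)*(-403) = -86*(-403) = 34658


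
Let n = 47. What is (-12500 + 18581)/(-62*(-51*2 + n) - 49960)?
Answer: -6081/46550 ≈ -0.13063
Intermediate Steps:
(-12500 + 18581)/(-62*(-51*2 + n) - 49960) = (-12500 + 18581)/(-62*(-51*2 + 47) - 49960) = 6081/(-62*(-102 + 47) - 49960) = 6081/(-62*(-55) - 49960) = 6081/(3410 - 49960) = 6081/(-46550) = 6081*(-1/46550) = -6081/46550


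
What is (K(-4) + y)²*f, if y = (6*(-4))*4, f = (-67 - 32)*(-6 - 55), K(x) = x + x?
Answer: 65317824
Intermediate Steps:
K(x) = 2*x
f = 6039 (f = -99*(-61) = 6039)
y = -96 (y = -24*4 = -96)
(K(-4) + y)²*f = (2*(-4) - 96)²*6039 = (-8 - 96)²*6039 = (-104)²*6039 = 10816*6039 = 65317824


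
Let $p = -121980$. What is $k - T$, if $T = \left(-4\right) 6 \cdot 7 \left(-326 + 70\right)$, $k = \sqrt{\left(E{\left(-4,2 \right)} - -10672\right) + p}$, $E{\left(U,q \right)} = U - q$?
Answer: $-43008 + i \sqrt{111314} \approx -43008.0 + 333.64 i$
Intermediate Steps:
$k = i \sqrt{111314}$ ($k = \sqrt{\left(\left(-4 - 2\right) - -10672\right) - 121980} = \sqrt{\left(\left(-4 - 2\right) + 10672\right) - 121980} = \sqrt{\left(-6 + 10672\right) - 121980} = \sqrt{10666 - 121980} = \sqrt{-111314} = i \sqrt{111314} \approx 333.64 i$)
$T = 43008$ ($T = \left(-24\right) 7 \left(-256\right) = \left(-168\right) \left(-256\right) = 43008$)
$k - T = i \sqrt{111314} - 43008 = -43008 + i \sqrt{111314}$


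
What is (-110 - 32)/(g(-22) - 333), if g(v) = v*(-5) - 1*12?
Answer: 142/235 ≈ 0.60426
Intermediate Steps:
g(v) = -12 - 5*v (g(v) = -5*v - 12 = -12 - 5*v)
(-110 - 32)/(g(-22) - 333) = (-110 - 32)/((-12 - 5*(-22)) - 333) = -142/((-12 + 110) - 333) = -142/(98 - 333) = -142/(-235) = -142*(-1/235) = 142/235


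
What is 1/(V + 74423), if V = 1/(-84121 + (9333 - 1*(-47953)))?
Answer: 26835/1997141204 ≈ 1.3437e-5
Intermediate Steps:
V = -1/26835 (V = 1/(-84121 + (9333 + 47953)) = 1/(-84121 + 57286) = 1/(-26835) = -1/26835 ≈ -3.7265e-5)
1/(V + 74423) = 1/(-1/26835 + 74423) = 1/(1997141204/26835) = 26835/1997141204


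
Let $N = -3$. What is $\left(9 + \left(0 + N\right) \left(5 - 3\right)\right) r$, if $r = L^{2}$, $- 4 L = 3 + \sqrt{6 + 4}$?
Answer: $\frac{57}{16} + \frac{9 \sqrt{10}}{8} \approx 7.1201$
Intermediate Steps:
$L = - \frac{3}{4} - \frac{\sqrt{10}}{4}$ ($L = - \frac{3 + \sqrt{6 + 4}}{4} = - \frac{3 + \sqrt{10}}{4} = - \frac{3}{4} - \frac{\sqrt{10}}{4} \approx -1.5406$)
$r = \left(- \frac{3}{4} - \frac{\sqrt{10}}{4}\right)^{2} \approx 2.3734$
$\left(9 + \left(0 + N\right) \left(5 - 3\right)\right) r = \left(9 + \left(0 - 3\right) \left(5 - 3\right)\right) \frac{\left(3 + \sqrt{10}\right)^{2}}{16} = \left(9 - 6\right) \frac{\left(3 + \sqrt{10}\right)^{2}}{16} = 3 \frac{\left(3 + \sqrt{10}\right)^{2}}{16} = \frac{3 \left(3 + \sqrt{10}\right)^{2}}{16}$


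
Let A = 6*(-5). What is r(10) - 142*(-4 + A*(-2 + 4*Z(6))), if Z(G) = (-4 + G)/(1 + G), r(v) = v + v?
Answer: -21444/7 ≈ -3063.4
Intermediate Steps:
r(v) = 2*v
A = -30
Z(G) = (-4 + G)/(1 + G)
r(10) - 142*(-4 + A*(-2 + 4*Z(6))) = 2*10 - 142*(-4 - 30*(-2 + 4*((-4 + 6)/(1 + 6)))) = 20 - 142*(-4 - 30*(-2 + 4*(2/7))) = 20 - 142*(-4 - 30*(-2 + 8/7)) = 20 - 142*(-4 - 30*(-6/7)) = 20 - 142*(-4 + 180/7) = 20 - 142*152/7 = 20 - 21584/7 = -21444/7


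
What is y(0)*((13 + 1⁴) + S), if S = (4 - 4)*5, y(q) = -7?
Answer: -98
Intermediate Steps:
S = 0 (S = 0*5 = 0)
y(0)*((13 + 1⁴) + S) = -7*((13 + 1⁴) + 0) = -7*((13 + 1) + 0) = -7*(14 + 0) = -7*14 = -98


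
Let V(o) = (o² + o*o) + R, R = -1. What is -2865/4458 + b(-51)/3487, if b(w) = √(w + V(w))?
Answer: -955/1486 + 5*√206/3487 ≈ -0.62208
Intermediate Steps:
V(o) = -1 + 2*o² (V(o) = (o² + o*o) - 1 = (o² + o²) - 1 = 2*o² - 1 = -1 + 2*o²)
b(w) = √(-1 + w + 2*w²) (b(w) = √(w + (-1 + 2*w²)) = √(-1 + w + 2*w²))
-2865/4458 + b(-51)/3487 = -2865/4458 + √(-1 - 51 + 2*(-51)²)/3487 = -2865*1/4458 + √(-1 - 51 + 2*2601)*(1/3487) = -955/1486 + √(-1 - 51 + 5202)*(1/3487) = -955/1486 + √5150*(1/3487) = -955/1486 + (5*√206)*(1/3487) = -955/1486 + 5*√206/3487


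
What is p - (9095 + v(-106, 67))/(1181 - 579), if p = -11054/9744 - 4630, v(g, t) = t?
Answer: -973392517/209496 ≈ -4646.4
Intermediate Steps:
p = -22562887/4872 (p = -11054*1/9744 - 4630 = -5527/4872 - 4630 = -22562887/4872 ≈ -4631.1)
p - (9095 + v(-106, 67))/(1181 - 579) = -22562887/4872 - (9095 + 67)/(1181 - 579) = -22562887/4872 - 9162/602 = -22562887/4872 - 1*4581/301 = -22562887/4872 - 4581/301 = -973392517/209496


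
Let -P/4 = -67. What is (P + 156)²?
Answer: 179776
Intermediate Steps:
P = 268 (P = -4*(-67) = 268)
(P + 156)² = (268 + 156)² = 424² = 179776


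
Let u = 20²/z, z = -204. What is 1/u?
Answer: -51/100 ≈ -0.51000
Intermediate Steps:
u = -100/51 (u = 20²/(-204) = 400*(-1/204) = -100/51 ≈ -1.9608)
1/u = 1/(-100/51) = -51/100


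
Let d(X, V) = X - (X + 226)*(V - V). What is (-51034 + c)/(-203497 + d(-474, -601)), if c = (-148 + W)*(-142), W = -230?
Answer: -2642/203971 ≈ -0.012953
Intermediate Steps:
d(X, V) = X (d(X, V) = X - (226 + X)*0 = X - 1*0 = X + 0 = X)
c = 53676 (c = (-148 - 230)*(-142) = -378*(-142) = 53676)
(-51034 + c)/(-203497 + d(-474, -601)) = (-51034 + 53676)/(-203497 - 474) = 2642/(-203971) = 2642*(-1/203971) = -2642/203971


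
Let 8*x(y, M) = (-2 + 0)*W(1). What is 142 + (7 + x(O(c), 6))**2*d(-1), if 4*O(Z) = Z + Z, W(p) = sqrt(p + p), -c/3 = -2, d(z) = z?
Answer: 743/8 + 7*sqrt(2)/2 ≈ 97.825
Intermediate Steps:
c = 6 (c = -3*(-2) = 6)
W(p) = sqrt(2)*sqrt(p) (W(p) = sqrt(2*p) = sqrt(2)*sqrt(p))
O(Z) = Z/2 (O(Z) = (Z + Z)/4 = (2*Z)/4 = Z/2)
x(y, M) = -sqrt(2)/4 (x(y, M) = ((-2 + 0)*(sqrt(2)*sqrt(1)))/8 = (-2*sqrt(2))/8 = -sqrt(2)/4)
142 + (7 + x(O(c), 6))**2*d(-1) = 142 + (7 - sqrt(2)/4)**2*(-1) = 142 - (7 - sqrt(2)/4)**2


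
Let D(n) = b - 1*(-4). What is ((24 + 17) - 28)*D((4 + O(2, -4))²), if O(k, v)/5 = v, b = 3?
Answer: 91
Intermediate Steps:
O(k, v) = 5*v
D(n) = 7 (D(n) = 3 - 1*(-4) = 3 + 4 = 7)
((24 + 17) - 28)*D((4 + O(2, -4))²) = ((24 + 17) - 28)*7 = (41 - 28)*7 = 13*7 = 91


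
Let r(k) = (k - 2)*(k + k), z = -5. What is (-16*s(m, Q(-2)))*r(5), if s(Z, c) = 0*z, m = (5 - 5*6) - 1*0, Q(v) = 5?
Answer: 0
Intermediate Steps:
m = -25 (m = (5 - 30) + 0 = -25 + 0 = -25)
s(Z, c) = 0 (s(Z, c) = 0*(-5) = 0)
r(k) = 2*k*(-2 + k) (r(k) = (-2 + k)*(2*k) = 2*k*(-2 + k))
(-16*s(m, Q(-2)))*r(5) = (-16*0)*(2*5*(-2 + 5)) = 0*(2*5*3) = 0*30 = 0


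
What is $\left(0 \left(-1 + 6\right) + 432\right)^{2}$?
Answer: $186624$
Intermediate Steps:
$\left(0 \left(-1 + 6\right) + 432\right)^{2} = \left(0 \cdot 5 + 432\right)^{2} = \left(0 + 432\right)^{2} = 432^{2} = 186624$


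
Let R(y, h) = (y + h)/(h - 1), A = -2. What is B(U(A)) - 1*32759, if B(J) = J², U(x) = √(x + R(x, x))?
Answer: -98279/3 ≈ -32760.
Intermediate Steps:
R(y, h) = (h + y)/(-1 + h)
U(x) = √(x + 2*x/(-1 + x)) (U(x) = √(x + (x + x)/(-1 + x)) = √(x + (2*x)/(-1 + x)) = √(x + 2*x/(-1 + x)))
B(U(A)) - 1*32759 = (√(-2*(1 - 2)/(-1 - 2)))² - 1*32759 = (√(-2*(-1)/(-3)))² - 32759 = (√(-2*(-⅓)*(-1)))² - 32759 = (√(-⅔))² - 32759 = (I*√6/3)² - 32759 = -⅔ - 32759 = -98279/3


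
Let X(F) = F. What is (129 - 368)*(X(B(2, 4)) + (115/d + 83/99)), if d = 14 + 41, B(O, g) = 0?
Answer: -69310/99 ≈ -700.10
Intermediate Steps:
d = 55
(129 - 368)*(X(B(2, 4)) + (115/d + 83/99)) = (129 - 368)*(0 + (115/55 + 83/99)) = -239*(0 + (115*(1/55) + 83*(1/99))) = -239*(0 + (23/11 + 83/99)) = -239*(0 + 290/99) = -239*290/99 = -69310/99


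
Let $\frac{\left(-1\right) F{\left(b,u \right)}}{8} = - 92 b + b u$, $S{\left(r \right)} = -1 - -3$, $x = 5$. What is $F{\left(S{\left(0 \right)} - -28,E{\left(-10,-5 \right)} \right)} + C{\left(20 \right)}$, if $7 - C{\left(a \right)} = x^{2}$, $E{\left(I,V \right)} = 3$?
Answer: $21342$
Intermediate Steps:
$S{\left(r \right)} = 2$ ($S{\left(r \right)} = -1 + 3 = 2$)
$C{\left(a \right)} = -18$ ($C{\left(a \right)} = 7 - 5^{2} = 7 - 25 = -18$)
$F{\left(b,u \right)} = 736 b - 8 b u$ ($F{\left(b,u \right)} = - 8 \left(- 92 b + b u\right) = 736 b - 8 b u$)
$F{\left(S{\left(0 \right)} - -28,E{\left(-10,-5 \right)} \right)} + C{\left(20 \right)} = 8 \left(2 - -28\right) \left(92 - 3\right) - 18 = 8 \left(2 + 28\right) \left(92 - 3\right) - 18 = 8 \cdot 30 \cdot 89 - 18 = 21360 - 18 = 21342$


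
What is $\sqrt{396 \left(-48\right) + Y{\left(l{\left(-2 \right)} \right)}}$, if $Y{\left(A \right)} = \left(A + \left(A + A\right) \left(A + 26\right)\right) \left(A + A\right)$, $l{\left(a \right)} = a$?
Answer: $2 i \sqrt{4654} \approx 136.44 i$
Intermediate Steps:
$Y{\left(A \right)} = 2 A \left(A + 2 A \left(26 + A\right)\right)$ ($Y{\left(A \right)} = \left(A + 2 A \left(26 + A\right)\right) 2 A = 2 A \left(A + 2 A \left(26 + A\right)\right)$)
$\sqrt{396 \left(-48\right) + Y{\left(l{\left(-2 \right)} \right)}} = \sqrt{396 \left(-48\right) + \left(-2\right)^{2} \left(106 + 4 \left(-2\right)\right)} = \sqrt{-19008 + 4 \left(106 - 8\right)} = \sqrt{-19008 + 4 \cdot 98} = \sqrt{-19008 + 392} = \sqrt{-18616} = 2 i \sqrt{4654}$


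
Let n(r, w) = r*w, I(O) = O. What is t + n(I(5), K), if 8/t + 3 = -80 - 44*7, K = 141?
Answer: 275647/391 ≈ 704.98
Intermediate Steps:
t = -8/391 (t = 8/(-3 + (-80 - 44*7)) = 8/(-3 + (-80 - 308)) = 8/(-3 - 388) = 8/(-391) = 8*(-1/391) = -8/391 ≈ -0.020460)
t + n(I(5), K) = -8/391 + 5*141 = -8/391 + 705 = 275647/391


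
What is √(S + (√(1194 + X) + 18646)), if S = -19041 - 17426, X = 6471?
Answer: √(-17821 + √7665) ≈ 133.17*I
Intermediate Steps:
S = -36467
√(S + (√(1194 + X) + 18646)) = √(-36467 + (√(1194 + 6471) + 18646)) = √(-36467 + (√7665 + 18646)) = √(-36467 + (18646 + √7665)) = √(-17821 + √7665)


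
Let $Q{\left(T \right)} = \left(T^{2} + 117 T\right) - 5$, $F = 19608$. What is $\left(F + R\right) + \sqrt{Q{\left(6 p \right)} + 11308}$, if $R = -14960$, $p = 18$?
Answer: $4648 + \sqrt{35603} \approx 4836.7$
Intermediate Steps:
$Q{\left(T \right)} = -5 + T^{2} + 117 T$
$\left(F + R\right) + \sqrt{Q{\left(6 p \right)} + 11308} = \left(19608 - 14960\right) + \sqrt{\left(-5 + \left(6 \cdot 18\right)^{2} + 117 \cdot 6 \cdot 18\right) + 11308} = 4648 + \sqrt{\left(-5 + 108^{2} + 117 \cdot 108\right) + 11308} = 4648 + \sqrt{\left(-5 + 11664 + 12636\right) + 11308} = 4648 + \sqrt{24295 + 11308} = 4648 + \sqrt{35603}$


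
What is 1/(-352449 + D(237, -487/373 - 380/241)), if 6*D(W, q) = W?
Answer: -2/704819 ≈ -2.8376e-6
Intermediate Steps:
D(W, q) = W/6
1/(-352449 + D(237, -487/373 - 380/241)) = 1/(-352449 + (⅙)*237) = 1/(-352449 + 79/2) = 1/(-704819/2) = -2/704819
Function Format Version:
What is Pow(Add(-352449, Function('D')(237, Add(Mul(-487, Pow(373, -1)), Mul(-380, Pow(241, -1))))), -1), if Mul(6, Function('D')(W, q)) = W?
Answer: Rational(-2, 704819) ≈ -2.8376e-6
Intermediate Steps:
Function('D')(W, q) = Mul(Rational(1, 6), W)
Pow(Add(-352449, Function('D')(237, Add(Mul(-487, Pow(373, -1)), Mul(-380, Pow(241, -1))))), -1) = Pow(Add(-352449, Mul(Rational(1, 6), 237)), -1) = Pow(Add(-352449, Rational(79, 2)), -1) = Pow(Rational(-704819, 2), -1) = Rational(-2, 704819)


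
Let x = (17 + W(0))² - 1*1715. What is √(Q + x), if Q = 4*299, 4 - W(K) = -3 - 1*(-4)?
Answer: I*√119 ≈ 10.909*I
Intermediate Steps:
W(K) = 3 (W(K) = 4 - (-3 - 1*(-4)) = 4 - (-3 + 4) = 4 - 1*1 = 4 - 1 = 3)
Q = 1196
x = -1315 (x = (17 + 3)² - 1*1715 = 20² - 1715 = 400 - 1715 = -1315)
√(Q + x) = √(1196 - 1315) = √(-119) = I*√119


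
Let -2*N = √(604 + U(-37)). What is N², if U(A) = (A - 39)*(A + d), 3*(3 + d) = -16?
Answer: 3037/3 ≈ 1012.3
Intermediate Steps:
d = -25/3 (d = -3 + (⅓)*(-16) = -3 - 16/3 = -25/3 ≈ -8.3333)
U(A) = (-39 + A)*(-25/3 + A) (U(A) = (A - 39)*(A - 25/3) = (-39 + A)*(-25/3 + A))
N = -√9111/3 (N = -√(604 + (325 + (-37)² - 142/3*(-37)))/2 = -√(604 + (325 + 1369 + 5254/3))/2 = -√(604 + 10336/3)/2 = -√9111/3 ≈ -31.817)
N² = (-√9111/3)² = 3037/3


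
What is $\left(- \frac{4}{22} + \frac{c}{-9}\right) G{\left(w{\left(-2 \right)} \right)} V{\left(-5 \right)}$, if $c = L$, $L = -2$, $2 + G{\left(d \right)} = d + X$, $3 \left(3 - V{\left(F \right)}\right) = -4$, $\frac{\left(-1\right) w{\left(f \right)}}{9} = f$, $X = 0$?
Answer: $\frac{832}{297} \approx 2.8013$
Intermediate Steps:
$w{\left(f \right)} = - 9 f$
$V{\left(F \right)} = \frac{13}{3}$ ($V{\left(F \right)} = 3 - - \frac{4}{3} = 3 + \frac{4}{3} = \frac{13}{3}$)
$G{\left(d \right)} = -2 + d$ ($G{\left(d \right)} = -2 + \left(d + 0\right) = -2 + d$)
$c = -2$
$\left(- \frac{4}{22} + \frac{c}{-9}\right) G{\left(w{\left(-2 \right)} \right)} V{\left(-5 \right)} = \left(- \frac{4}{22} - \frac{2}{-9}\right) \left(-2 - -18\right) \frac{13}{3} = \left(\left(-4\right) \frac{1}{22} - - \frac{2}{9}\right) \left(-2 + 18\right) \frac{13}{3} = \left(- \frac{2}{11} + \frac{2}{9}\right) 16 \cdot \frac{13}{3} = \frac{4}{99} \cdot 16 \cdot \frac{13}{3} = \frac{64}{99} \cdot \frac{13}{3} = \frac{832}{297}$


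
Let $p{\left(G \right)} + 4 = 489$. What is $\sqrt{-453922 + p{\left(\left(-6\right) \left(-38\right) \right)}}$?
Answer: $i \sqrt{453437} \approx 673.38 i$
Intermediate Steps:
$p{\left(G \right)} = 485$ ($p{\left(G \right)} = -4 + 489 = 485$)
$\sqrt{-453922 + p{\left(\left(-6\right) \left(-38\right) \right)}} = \sqrt{-453922 + 485} = \sqrt{-453437} = i \sqrt{453437}$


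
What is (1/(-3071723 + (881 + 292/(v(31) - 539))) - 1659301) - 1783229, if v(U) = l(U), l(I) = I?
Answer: -1342576396507837/389997007 ≈ -3.4425e+6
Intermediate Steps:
v(U) = U
(1/(-3071723 + (881 + 292/(v(31) - 539))) - 1659301) - 1783229 = (1/(-3071723 + (881 + 292/(31 - 539))) - 1659301) - 1783229 = (1/(-3071723 + (881 + 292/(-508))) - 1659301) - 1783229 = (1/(-3071723 + (881 - 1/508*292)) - 1659301) - 1783229 = (1/(-3071723 + (881 - 73/127)) - 1659301) - 1783229 = (1/(-3071723 + 111814/127) - 1659301) - 1783229 = (1/(-389997007/127) - 1659301) - 1783229 = (-127/389997007 - 1659301) - 1783229 = -647122423712234/389997007 - 1783229 = -1342576396507837/389997007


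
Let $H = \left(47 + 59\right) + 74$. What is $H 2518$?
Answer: $453240$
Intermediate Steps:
$H = 180$ ($H = 106 + 74 = 180$)
$H 2518 = 180 \cdot 2518 = 453240$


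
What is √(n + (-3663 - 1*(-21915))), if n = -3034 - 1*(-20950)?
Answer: 2*√9042 ≈ 190.18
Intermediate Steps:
n = 17916 (n = -3034 + 20950 = 17916)
√(n + (-3663 - 1*(-21915))) = √(17916 + (-3663 - 1*(-21915))) = √(17916 + (-3663 + 21915)) = √(17916 + 18252) = √36168 = 2*√9042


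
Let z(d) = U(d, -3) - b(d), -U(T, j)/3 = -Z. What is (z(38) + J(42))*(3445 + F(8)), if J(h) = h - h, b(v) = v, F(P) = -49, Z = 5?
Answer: -78108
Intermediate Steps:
U(T, j) = 15 (U(T, j) = -(-3)*5 = -3*(-5) = 15)
J(h) = 0
z(d) = 15 - d
(z(38) + J(42))*(3445 + F(8)) = ((15 - 1*38) + 0)*(3445 - 49) = ((15 - 38) + 0)*3396 = (-23 + 0)*3396 = -23*3396 = -78108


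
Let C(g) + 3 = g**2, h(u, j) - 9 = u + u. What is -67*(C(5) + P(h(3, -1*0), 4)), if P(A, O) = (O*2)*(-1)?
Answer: -938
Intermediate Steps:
h(u, j) = 9 + 2*u (h(u, j) = 9 + (u + u) = 9 + 2*u)
P(A, O) = -2*O (P(A, O) = (2*O)*(-1) = -2*O)
C(g) = -3 + g**2
-67*(C(5) + P(h(3, -1*0), 4)) = -67*((-3 + 5**2) - 2*4) = -67*((-3 + 25) - 8) = -67*(22 - 8) = -67*14 = -938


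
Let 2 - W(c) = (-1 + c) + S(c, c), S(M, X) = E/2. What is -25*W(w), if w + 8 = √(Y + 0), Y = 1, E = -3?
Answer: -575/2 ≈ -287.50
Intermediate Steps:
w = -7 (w = -8 + √(1 + 0) = -8 + √1 = -8 + 1 = -7)
S(M, X) = -3/2
W(c) = 9/2 - c (W(c) = 2 - ((-1 + c) - 3/2) = 2 - (-5/2 + c) = 2 + (5/2 - c) = 9/2 - c)
-25*W(w) = -25*(9/2 - 1*(-7)) = -25*(9/2 + 7) = -25*23/2 = -575/2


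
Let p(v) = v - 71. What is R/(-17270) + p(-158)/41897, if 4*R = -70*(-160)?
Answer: -12126643/72356119 ≈ -0.16760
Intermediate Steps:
p(v) = -71 + v
R = 2800 (R = (-70*(-160))/4 = (¼)*11200 = 2800)
R/(-17270) + p(-158)/41897 = 2800/(-17270) + (-71 - 158)/41897 = 2800*(-1/17270) - 229*1/41897 = -280/1727 - 229/41897 = -12126643/72356119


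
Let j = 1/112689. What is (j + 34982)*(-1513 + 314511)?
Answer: 1233865221313802/112689 ≈ 1.0949e+10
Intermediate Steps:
j = 1/112689 ≈ 8.8740e-6
(j + 34982)*(-1513 + 314511) = (1/112689 + 34982)*(-1513 + 314511) = (3942086599/112689)*312998 = 1233865221313802/112689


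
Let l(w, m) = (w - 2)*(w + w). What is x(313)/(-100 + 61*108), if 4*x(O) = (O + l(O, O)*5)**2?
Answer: 948175430049/25952 ≈ 3.6536e+7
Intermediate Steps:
l(w, m) = 2*w*(-2 + w) (l(w, m) = (-2 + w)*(2*w) = 2*w*(-2 + w))
x(O) = (O + 10*O*(-2 + O))**2/4 (x(O) = (O + (2*O*(-2 + O))*5)**2/4 = (O + 10*O*(-2 + O))**2/4)
x(313)/(-100 + 61*108) = ((1/4)*313**2*(-19 + 10*313)**2)/(-100 + 61*108) = ((1/4)*97969*(-19 + 3130)**2)/(-100 + 6588) = ((1/4)*97969*3111**2)/6488 = ((1/4)*97969*9678321)*(1/6488) = (948175430049/4)*(1/6488) = 948175430049/25952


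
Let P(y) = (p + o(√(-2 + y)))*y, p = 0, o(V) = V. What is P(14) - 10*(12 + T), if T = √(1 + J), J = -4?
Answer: -120 + √3*(28 - 10*I) ≈ -71.503 - 17.32*I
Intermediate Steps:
T = I*√3 (T = √(1 - 4) = √(-3) = I*√3 ≈ 1.732*I)
P(y) = y*√(-2 + y) (P(y) = (0 + √(-2 + y))*y = √(-2 + y)*y = y*√(-2 + y))
P(14) - 10*(12 + T) = 14*√(-2 + 14) - 10*(12 + I*√3) = 14*√12 + (-120 - 10*I*√3) = 14*(2*√3) + (-120 - 10*I*√3) = 28*√3 + (-120 - 10*I*√3) = -120 + 28*√3 - 10*I*√3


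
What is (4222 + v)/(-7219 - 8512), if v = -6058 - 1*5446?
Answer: 7282/15731 ≈ 0.46291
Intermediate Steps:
v = -11504 (v = -6058 - 5446 = -11504)
(4222 + v)/(-7219 - 8512) = (4222 - 11504)/(-7219 - 8512) = -7282/(-15731) = -7282*(-1/15731) = 7282/15731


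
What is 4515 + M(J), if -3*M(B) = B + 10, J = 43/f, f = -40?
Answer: 180481/40 ≈ 4512.0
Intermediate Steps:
J = -43/40 (J = 43/(-40) = 43*(-1/40) = -43/40 ≈ -1.0750)
M(B) = -10/3 - B/3 (M(B) = -(B + 10)/3 = -(10 + B)/3 = -10/3 - B/3)
4515 + M(J) = 4515 + (-10/3 - ⅓*(-43/40)) = 4515 + (-10/3 + 43/120) = 4515 - 119/40 = 180481/40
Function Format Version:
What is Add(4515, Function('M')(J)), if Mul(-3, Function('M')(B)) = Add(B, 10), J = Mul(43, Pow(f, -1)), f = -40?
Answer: Rational(180481, 40) ≈ 4512.0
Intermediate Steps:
J = Rational(-43, 40) (J = Mul(43, Pow(-40, -1)) = Mul(43, Rational(-1, 40)) = Rational(-43, 40) ≈ -1.0750)
Function('M')(B) = Add(Rational(-10, 3), Mul(Rational(-1, 3), B)) (Function('M')(B) = Mul(Rational(-1, 3), Add(B, 10)) = Mul(Rational(-1, 3), Add(10, B)) = Add(Rational(-10, 3), Mul(Rational(-1, 3), B)))
Add(4515, Function('M')(J)) = Add(4515, Add(Rational(-10, 3), Mul(Rational(-1, 3), Rational(-43, 40)))) = Add(4515, Add(Rational(-10, 3), Rational(43, 120))) = Add(4515, Rational(-119, 40)) = Rational(180481, 40)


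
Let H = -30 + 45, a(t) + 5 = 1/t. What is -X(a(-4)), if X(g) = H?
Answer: -15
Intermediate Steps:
a(t) = -5 + 1/t
H = 15
X(g) = 15
-X(a(-4)) = -1*15 = -15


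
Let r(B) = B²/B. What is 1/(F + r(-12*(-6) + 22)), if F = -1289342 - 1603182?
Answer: -1/2892430 ≈ -3.4573e-7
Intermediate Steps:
r(B) = B
F = -2892524
1/(F + r(-12*(-6) + 22)) = 1/(-2892524 + (-12*(-6) + 22)) = 1/(-2892524 + (72 + 22)) = 1/(-2892524 + 94) = 1/(-2892430) = -1/2892430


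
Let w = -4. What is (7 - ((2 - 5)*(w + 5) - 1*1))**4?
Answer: 14641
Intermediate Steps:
(7 - ((2 - 5)*(w + 5) - 1*1))**4 = (7 - ((2 - 5)*(-4 + 5) - 1*1))**4 = (7 - (-3*1 - 1))**4 = (7 - (-3 - 1))**4 = (7 - 1*(-4))**4 = (7 + 4)**4 = 11**4 = 14641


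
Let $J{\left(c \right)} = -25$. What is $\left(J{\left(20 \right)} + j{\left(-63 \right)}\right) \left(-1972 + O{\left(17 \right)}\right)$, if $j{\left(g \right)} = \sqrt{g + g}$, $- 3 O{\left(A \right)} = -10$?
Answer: $\frac{147650}{3} - 5906 i \sqrt{14} \approx 49217.0 - 22098.0 i$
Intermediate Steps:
$O{\left(A \right)} = \frac{10}{3}$ ($O{\left(A \right)} = \left(- \frac{1}{3}\right) \left(-10\right) = \frac{10}{3}$)
$j{\left(g \right)} = \sqrt{2} \sqrt{g}$ ($j{\left(g \right)} = \sqrt{2 g} = \sqrt{2} \sqrt{g}$)
$\left(J{\left(20 \right)} + j{\left(-63 \right)}\right) \left(-1972 + O{\left(17 \right)}\right) = \left(-25 + \sqrt{2} \sqrt{-63}\right) \left(-1972 + \frac{10}{3}\right) = \left(-25 + \sqrt{2} \cdot 3 i \sqrt{7}\right) \left(- \frac{5906}{3}\right) = \left(-25 + 3 i \sqrt{14}\right) \left(- \frac{5906}{3}\right) = \frac{147650}{3} - 5906 i \sqrt{14}$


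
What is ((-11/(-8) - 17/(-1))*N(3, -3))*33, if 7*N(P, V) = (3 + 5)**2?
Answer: 5544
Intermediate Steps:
N(P, V) = 64/7 (N(P, V) = (3 + 5)**2/7 = (1/7)*8**2 = (1/7)*64 = 64/7)
((-11/(-8) - 17/(-1))*N(3, -3))*33 = ((-11/(-8) - 17/(-1))*(64/7))*33 = ((-11*(-1/8) - 17*(-1))*(64/7))*33 = ((11/8 + 17)*(64/7))*33 = ((147/8)*(64/7))*33 = 168*33 = 5544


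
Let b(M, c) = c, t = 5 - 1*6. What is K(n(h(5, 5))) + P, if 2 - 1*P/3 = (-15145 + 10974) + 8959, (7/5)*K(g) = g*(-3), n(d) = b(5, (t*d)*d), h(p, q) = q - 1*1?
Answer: -100266/7 ≈ -14324.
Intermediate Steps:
t = -1 (t = 5 - 6 = -1)
h(p, q) = -1 + q (h(p, q) = q - 1 = -1 + q)
n(d) = -d**2 (n(d) = (-d)*d = -d**2)
K(g) = -15*g/7 (K(g) = 5*(g*(-3))/7 = 5*(-3*g)/7 = -15*g/7)
P = -14358 (P = 6 - 3*((-15145 + 10974) + 8959) = 6 - 3*(-4171 + 8959) = 6 - 3*4788 = 6 - 14364 = -14358)
K(n(h(5, 5))) + P = -(-15)*(-1 + 5)**2/7 - 14358 = -(-15)*4**2/7 - 14358 = -(-15)*16/7 - 14358 = -15/7*(-16) - 14358 = 240/7 - 14358 = -100266/7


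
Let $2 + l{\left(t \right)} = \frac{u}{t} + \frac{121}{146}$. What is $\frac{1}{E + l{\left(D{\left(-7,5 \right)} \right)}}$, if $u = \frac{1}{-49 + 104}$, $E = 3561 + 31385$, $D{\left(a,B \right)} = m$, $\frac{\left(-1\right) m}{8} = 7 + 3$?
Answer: $\frac{321200}{11224278927} \approx 2.8617 \cdot 10^{-5}$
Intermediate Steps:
$m = -80$ ($m = - 8 \left(7 + 3\right) = \left(-8\right) 10 = -80$)
$D{\left(a,B \right)} = -80$
$E = 34946$
$u = \frac{1}{55} \approx 0.018182$
$l{\left(t \right)} = - \frac{171}{146} + \frac{1}{55 t}$ ($l{\left(t \right)} = -2 + \left(\frac{1}{55 t} + \frac{121}{146}\right) = -2 + \left(\frac{121}{146} + \frac{1}{55 t}\right) = - \frac{171}{146} + \frac{1}{55 t}$)
$\frac{1}{E + l{\left(D{\left(-7,5 \right)} \right)}} = \frac{1}{34946 + \frac{146 - -752400}{8030 \left(-80\right)}} = \frac{1}{34946 + \frac{1}{8030} \left(- \frac{1}{80}\right) \left(146 + 752400\right)} = \frac{1}{34946 + \frac{1}{8030} \left(- \frac{1}{80}\right) 752546} = \frac{1}{34946 - \frac{376273}{321200}} = \frac{1}{\frac{11224278927}{321200}} = \frac{321200}{11224278927}$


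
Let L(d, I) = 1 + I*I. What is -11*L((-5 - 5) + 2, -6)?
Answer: -407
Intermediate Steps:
L(d, I) = 1 + I**2
-11*L((-5 - 5) + 2, -6) = -11*(1 + (-6)**2) = -11*(1 + 36) = -11*37 = -407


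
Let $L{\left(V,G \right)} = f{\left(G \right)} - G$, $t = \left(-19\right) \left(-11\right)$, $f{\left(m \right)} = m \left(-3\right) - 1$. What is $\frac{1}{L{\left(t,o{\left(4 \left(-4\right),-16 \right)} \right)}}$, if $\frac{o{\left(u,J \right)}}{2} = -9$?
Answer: $\frac{1}{71} \approx 0.014085$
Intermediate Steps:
$o{\left(u,J \right)} = -18$ ($o{\left(u,J \right)} = 2 \left(-9\right) = -18$)
$f{\left(m \right)} = -1 - 3 m$ ($f{\left(m \right)} = - 3 m - 1 = -1 - 3 m$)
$t = 209$
$L{\left(V,G \right)} = -1 - 4 G$ ($L{\left(V,G \right)} = \left(-1 - 3 G\right) - G = -1 - 4 G$)
$\frac{1}{L{\left(t,o{\left(4 \left(-4\right),-16 \right)} \right)}} = \frac{1}{-1 - -72} = \frac{1}{-1 + 72} = \frac{1}{71}$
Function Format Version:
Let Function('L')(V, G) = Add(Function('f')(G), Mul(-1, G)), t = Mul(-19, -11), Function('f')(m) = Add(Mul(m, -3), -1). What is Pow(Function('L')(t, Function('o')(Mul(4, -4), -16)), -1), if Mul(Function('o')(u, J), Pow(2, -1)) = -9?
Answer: Rational(1, 71) ≈ 0.014085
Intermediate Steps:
Function('o')(u, J) = -18 (Function('o')(u, J) = Mul(2, -9) = -18)
Function('f')(m) = Add(-1, Mul(-3, m)) (Function('f')(m) = Add(Mul(-3, m), -1) = Add(-1, Mul(-3, m)))
t = 209
Function('L')(V, G) = Add(-1, Mul(-4, G)) (Function('L')(V, G) = Add(Add(-1, Mul(-3, G)), Mul(-1, G)) = Add(-1, Mul(-4, G)))
Pow(Function('L')(t, Function('o')(Mul(4, -4), -16)), -1) = Pow(Add(-1, Mul(-4, -18)), -1) = Pow(Add(-1, 72), -1) = Pow(71, -1) = Rational(1, 71)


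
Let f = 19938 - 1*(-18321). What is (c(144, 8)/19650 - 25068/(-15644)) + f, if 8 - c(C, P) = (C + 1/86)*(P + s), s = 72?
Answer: 63217014747592/1652299725 ≈ 38260.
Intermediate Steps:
c(C, P) = 8 - (72 + P)*(1/86 + C) (c(C, P) = 8 - (C + 1/86)*(P + 72) = 8 - (C + 1/86)*(72 + P) = 8 - (1/86 + C)*(72 + P) = 8 - (72 + P)*(1/86 + C))
f = 38259 (f = 19938 + 18321 = 38259)
(c(144, 8)/19650 - 25068/(-15644)) + f = ((308/43 - 72*144 - 1/86*8 - 1*144*8)/19650 - 25068/(-15644)) + 38259 = ((308/43 - 10368 - 4/43 - 1152)*(1/19650) - 25068*(-1/15644)) + 38259 = (-495056/43*1/19650 + 6267/3911) + 38259 = (-247528/422475 + 6267/3911) + 38259 = 1679568817/1652299725 + 38259 = 63217014747592/1652299725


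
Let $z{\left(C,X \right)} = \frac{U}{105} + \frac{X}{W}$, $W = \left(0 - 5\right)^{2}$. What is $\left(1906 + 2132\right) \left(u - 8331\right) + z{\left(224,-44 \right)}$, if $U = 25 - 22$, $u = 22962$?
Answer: $\frac{10338995847}{175} \approx 5.908 \cdot 10^{7}$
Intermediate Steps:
$U = 3$ ($U = 25 - 22 = 3$)
$W = 25$ ($W = \left(-5\right)^{2} = 25$)
$z{\left(C,X \right)} = \frac{1}{35} + \frac{X}{25}$ ($z{\left(C,X \right)} = \frac{3}{105} + \frac{X}{25} = 3 \cdot \frac{1}{105} + X \frac{1}{25} = \frac{1}{35} + \frac{X}{25}$)
$\left(1906 + 2132\right) \left(u - 8331\right) + z{\left(224,-44 \right)} = \left(1906 + 2132\right) \left(22962 - 8331\right) + \left(\frac{1}{35} + \frac{1}{25} \left(-44\right)\right) = 4038 \cdot 14631 + \left(\frac{1}{35} - \frac{44}{25}\right) = 59079978 - \frac{303}{175} = \frac{10338995847}{175}$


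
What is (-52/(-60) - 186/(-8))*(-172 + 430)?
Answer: 62221/10 ≈ 6222.1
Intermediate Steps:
(-52/(-60) - 186/(-8))*(-172 + 430) = (-52*(-1/60) - 186*(-1/8))*258 = (13/15 + 93/4)*258 = (1447/60)*258 = 62221/10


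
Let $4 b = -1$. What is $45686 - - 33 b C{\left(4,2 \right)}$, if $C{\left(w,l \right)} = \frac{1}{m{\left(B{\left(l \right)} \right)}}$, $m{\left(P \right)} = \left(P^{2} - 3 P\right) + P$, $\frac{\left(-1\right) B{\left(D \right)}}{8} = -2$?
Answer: $\frac{40934623}{896} \approx 45686.0$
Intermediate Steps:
$b = - \frac{1}{4}$ ($b = \frac{1}{4} \left(-1\right) = - \frac{1}{4} \approx -0.25$)
$B{\left(D \right)} = 16$ ($B{\left(D \right)} = \left(-8\right) \left(-2\right) = 16$)
$m{\left(P \right)} = P^{2} - 2 P$
$C{\left(w,l \right)} = \frac{1}{224}$ ($C{\left(w,l \right)} = \frac{1}{16 \left(-2 + 16\right)} = \frac{1}{16 \cdot 14} = \frac{1}{224}$)
$45686 - - 33 b C{\left(4,2 \right)} = 45686 - \left(-33\right) \left(- \frac{1}{4}\right) \frac{1}{224} = 45686 - \frac{33}{4} \cdot \frac{1}{224} = 45686 - \frac{33}{896} = \frac{40934623}{896}$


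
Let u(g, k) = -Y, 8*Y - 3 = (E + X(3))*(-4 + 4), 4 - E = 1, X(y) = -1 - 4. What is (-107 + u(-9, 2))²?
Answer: 737881/64 ≈ 11529.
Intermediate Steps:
X(y) = -5
E = 3 (E = 4 - 1*1 = 4 - 1 = 3)
Y = 3/8 (Y = 3/8 + ((3 - 5)*(-4 + 4))/8 = 3/8 + (-2*0)/8 = 3/8 + (⅛)*0 = 3/8 + 0 = 3/8 ≈ 0.37500)
u(g, k) = -3/8 (u(g, k) = -1*3/8 = -3/8)
(-107 + u(-9, 2))² = (-107 - 3/8)² = (-859/8)² = 737881/64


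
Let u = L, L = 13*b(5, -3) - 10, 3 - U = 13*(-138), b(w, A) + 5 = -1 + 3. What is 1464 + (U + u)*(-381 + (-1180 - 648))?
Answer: -3859868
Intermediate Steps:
b(w, A) = -3 (b(w, A) = -5 + (-1 + 3) = -5 + 2 = -3)
U = 1797 (U = 3 - 13*(-138) = 3 - 1*(-1794) = 3 + 1794 = 1797)
L = -49 (L = 13*(-3) - 10 = -39 - 10 = -49)
u = -49
1464 + (U + u)*(-381 + (-1180 - 648)) = 1464 + (1797 - 49)*(-381 + (-1180 - 648)) = 1464 + 1748*(-381 - 1828) = 1464 + 1748*(-2209) = 1464 - 3861332 = -3859868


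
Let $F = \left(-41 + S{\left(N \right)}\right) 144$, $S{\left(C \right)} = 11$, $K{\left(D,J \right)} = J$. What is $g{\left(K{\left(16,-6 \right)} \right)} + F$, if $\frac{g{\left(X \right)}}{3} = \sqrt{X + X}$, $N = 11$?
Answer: $-4320 + 6 i \sqrt{3} \approx -4320.0 + 10.392 i$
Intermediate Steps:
$F = -4320$ ($F = \left(-41 + 11\right) 144 = \left(-30\right) 144 = -4320$)
$g{\left(X \right)} = 3 \sqrt{2} \sqrt{X}$ ($g{\left(X \right)} = 3 \sqrt{X + X} = 3 \sqrt{2 X} = 3 \sqrt{2} \sqrt{X}$)
$g{\left(K{\left(16,-6 \right)} \right)} + F = 3 \sqrt{2} \sqrt{-6} - 4320 = 3 \sqrt{2} i \sqrt{6} - 4320 = 6 i \sqrt{3} - 4320 = -4320 + 6 i \sqrt{3}$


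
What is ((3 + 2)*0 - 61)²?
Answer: 3721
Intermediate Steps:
((3 + 2)*0 - 61)² = (5*0 - 61)² = (0 - 61)² = (-61)² = 3721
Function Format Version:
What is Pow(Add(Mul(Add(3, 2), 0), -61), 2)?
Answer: 3721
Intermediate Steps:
Pow(Add(Mul(Add(3, 2), 0), -61), 2) = Pow(Add(Mul(5, 0), -61), 2) = Pow(Add(0, -61), 2) = Pow(-61, 2) = 3721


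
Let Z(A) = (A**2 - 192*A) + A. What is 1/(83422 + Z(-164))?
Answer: 1/141642 ≈ 7.0601e-6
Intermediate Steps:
Z(A) = A**2 - 191*A
1/(83422 + Z(-164)) = 1/(83422 - 164*(-191 - 164)) = 1/(83422 - 164*(-355)) = 1/(83422 + 58220) = 1/141642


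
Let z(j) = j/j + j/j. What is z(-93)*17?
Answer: 34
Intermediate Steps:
z(j) = 2 (z(j) = 1 + 1 = 2)
z(-93)*17 = 2*17 = 34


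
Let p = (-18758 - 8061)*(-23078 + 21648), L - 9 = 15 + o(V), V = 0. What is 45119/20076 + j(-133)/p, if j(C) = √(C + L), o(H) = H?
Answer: 45119/20076 + I*√109/38351170 ≈ 2.2474 + 2.7223e-7*I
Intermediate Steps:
L = 24 (L = 9 + (15 + 0) = 9 + 15 = 24)
p = 38351170 (p = -26819*(-1430) = 38351170)
j(C) = √(24 + C) (j(C) = √(C + 24) = √(24 + C))
45119/20076 + j(-133)/p = 45119/20076 + √(24 - 133)/38351170 = 45119*(1/20076) + √(-109)*(1/38351170) = 45119/20076 + (I*√109)*(1/38351170) = 45119/20076 + I*√109/38351170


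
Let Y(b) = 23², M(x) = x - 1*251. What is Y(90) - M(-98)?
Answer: 878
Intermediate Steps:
M(x) = -251 + x (M(x) = x - 251 = -251 + x)
Y(b) = 529
Y(90) - M(-98) = 529 - (-251 - 98) = 529 - 1*(-349) = 529 + 349 = 878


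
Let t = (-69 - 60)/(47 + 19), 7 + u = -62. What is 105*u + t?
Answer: -159433/22 ≈ -7247.0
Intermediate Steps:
u = -69 (u = -7 - 62 = -69)
t = -43/22 (t = -129/66 = -129*1/66 = -43/22 ≈ -1.9545)
105*u + t = 105*(-69) - 43/22 = -7245 - 43/22 = -159433/22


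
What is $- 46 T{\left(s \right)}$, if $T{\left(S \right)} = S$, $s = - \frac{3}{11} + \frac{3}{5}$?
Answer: $- \frac{828}{55} \approx -15.055$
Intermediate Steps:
$s = \frac{18}{55}$ ($s = \left(-3\right) \frac{1}{11} + 3 \cdot \frac{1}{5} = - \frac{3}{11} + \frac{3}{5} = \frac{18}{55} \approx 0.32727$)
$- 46 T{\left(s \right)} = \left(-46\right) \frac{18}{55} = - \frac{828}{55}$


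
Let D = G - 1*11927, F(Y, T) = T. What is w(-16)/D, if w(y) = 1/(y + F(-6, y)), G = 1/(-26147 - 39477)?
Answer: 8203/3130789796 ≈ 2.6201e-6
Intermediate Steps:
G = -1/65624 (G = 1/(-65624) = -1/65624 ≈ -1.5238e-5)
w(y) = 1/(2*y) (w(y) = 1/(y + y) = 1/(2*y))
D = -782697449/65624 (D = -1/65624 - 1*11927 = -1/65624 - 11927 = -782697449/65624 ≈ -11927.)
w(-16)/D = ((½)/(-16))/(-782697449/65624) = ((½)*(-1/16))*(-65624/782697449) = -1/32*(-65624/782697449) = 8203/3130789796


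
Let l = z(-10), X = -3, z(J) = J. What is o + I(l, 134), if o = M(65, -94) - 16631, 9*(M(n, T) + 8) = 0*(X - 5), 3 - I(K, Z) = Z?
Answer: -16770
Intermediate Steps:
l = -10
I(K, Z) = 3 - Z
M(n, T) = -8 (M(n, T) = -8 + (0*(-3 - 5))/9 = -8 + (0*(-8))/9 = -8 + (1/9)*0 = -8 + 0 = -8)
o = -16639 (o = -8 - 16631 = -16639)
o + I(l, 134) = -16639 + (3 - 1*134) = -16639 + (3 - 134) = -16639 - 131 = -16770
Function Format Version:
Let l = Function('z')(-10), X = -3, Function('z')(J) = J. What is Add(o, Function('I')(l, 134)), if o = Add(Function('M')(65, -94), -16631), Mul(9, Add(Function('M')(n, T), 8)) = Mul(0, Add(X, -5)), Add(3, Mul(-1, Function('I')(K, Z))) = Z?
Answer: -16770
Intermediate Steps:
l = -10
Function('I')(K, Z) = Add(3, Mul(-1, Z))
Function('M')(n, T) = -8 (Function('M')(n, T) = Add(-8, Mul(Rational(1, 9), Mul(0, Add(-3, -5)))) = Add(-8, Mul(Rational(1, 9), Mul(0, -8))) = Add(-8, Mul(Rational(1, 9), 0)) = Add(-8, 0) = -8)
o = -16639 (o = Add(-8, -16631) = -16639)
Add(o, Function('I')(l, 134)) = Add(-16639, Add(3, Mul(-1, 134))) = Add(-16639, Add(3, -134)) = Add(-16639, -131) = -16770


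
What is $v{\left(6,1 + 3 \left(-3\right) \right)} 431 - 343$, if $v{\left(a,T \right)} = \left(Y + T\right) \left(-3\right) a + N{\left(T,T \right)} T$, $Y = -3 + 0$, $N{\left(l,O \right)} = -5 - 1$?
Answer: $105683$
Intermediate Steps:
$N{\left(l,O \right)} = -6$ ($N{\left(l,O \right)} = -5 - 1 = -6$)
$Y = -3$
$v{\left(a,T \right)} = - 6 T + a \left(9 - 3 T\right)$ ($v{\left(a,T \right)} = \left(-3 + T\right) \left(-3\right) a - 6 T = \left(9 - 3 T\right) a - 6 T = a \left(9 - 3 T\right) - 6 T = - 6 T + a \left(9 - 3 T\right)$)
$v{\left(6,1 + 3 \left(-3\right) \right)} 431 - 343 = \left(- 6 \left(1 + 3 \left(-3\right)\right) + 9 \cdot 6 - 3 \left(1 + 3 \left(-3\right)\right) 6\right) 431 - 343 = \left(- 6 \left(1 - 9\right) + 54 - 3 \left(1 - 9\right) 6\right) 431 - 343 = \left(\left(-6\right) \left(-8\right) + 54 - \left(-24\right) 6\right) 431 - 343 = \left(48 + 54 + 144\right) 431 - 343 = 246 \cdot 431 - 343 = 106026 - 343 = 105683$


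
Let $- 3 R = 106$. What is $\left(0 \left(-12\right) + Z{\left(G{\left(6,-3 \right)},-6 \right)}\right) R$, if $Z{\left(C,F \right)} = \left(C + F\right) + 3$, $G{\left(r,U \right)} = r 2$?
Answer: $-318$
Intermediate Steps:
$R = - \frac{106}{3}$ ($R = \left(- \frac{1}{3}\right) 106 = - \frac{106}{3} \approx -35.333$)
$G{\left(r,U \right)} = 2 r$
$Z{\left(C,F \right)} = 3 + C + F$
$\left(0 \left(-12\right) + Z{\left(G{\left(6,-3 \right)},-6 \right)}\right) R = \left(0 \left(-12\right) + \left(3 + 2 \cdot 6 - 6\right)\right) \left(- \frac{106}{3}\right) = \left(0 + \left(3 + 12 - 6\right)\right) \left(- \frac{106}{3}\right) = \left(0 + 9\right) \left(- \frac{106}{3}\right) = 9 \left(- \frac{106}{3}\right) = -318$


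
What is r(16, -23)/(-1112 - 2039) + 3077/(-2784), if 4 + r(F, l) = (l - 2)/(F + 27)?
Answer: -416363513/377212512 ≈ -1.1038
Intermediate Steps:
r(F, l) = -4 + (-2 + l)/(27 + F) (r(F, l) = -4 + (l - 2)/(F + 27) = -4 + (-2 + l)/(27 + F))
r(16, -23)/(-1112 - 2039) + 3077/(-2784) = ((-110 - 23 - 4*16)/(27 + 16))/(-1112 - 2039) + 3077/(-2784) = ((-110 - 23 - 64)/43)/(-3151) + 3077*(-1/2784) = ((1/43)*(-197))*(-1/3151) - 3077/2784 = -197/43*(-1/3151) - 3077/2784 = 197/135493 - 3077/2784 = -416363513/377212512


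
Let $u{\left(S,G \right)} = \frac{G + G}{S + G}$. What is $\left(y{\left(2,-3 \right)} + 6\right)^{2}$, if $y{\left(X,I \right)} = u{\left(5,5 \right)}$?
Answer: $49$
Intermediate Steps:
$u{\left(S,G \right)} = \frac{2 G}{G + S}$
$y{\left(X,I \right)} = 1$ ($y{\left(X,I \right)} = 2 \cdot 5 \frac{1}{5 + 5} = 2 \cdot 5 \cdot \frac{1}{10} = 1$)
$\left(y{\left(2,-3 \right)} + 6\right)^{2} = \left(1 + 6\right)^{2} = 7^{2} = 49$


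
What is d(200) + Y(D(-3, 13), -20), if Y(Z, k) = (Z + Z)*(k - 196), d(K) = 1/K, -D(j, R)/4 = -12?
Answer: -4147199/200 ≈ -20736.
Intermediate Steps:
D(j, R) = 48 (D(j, R) = -4*(-12) = 48)
Y(Z, k) = 2*Z*(-196 + k) (Y(Z, k) = (2*Z)*(-196 + k) = 2*Z*(-196 + k))
d(200) + Y(D(-3, 13), -20) = 1/200 + 2*48*(-196 - 20) = 1/200 + 2*48*(-216) = 1/200 - 20736 = -4147199/200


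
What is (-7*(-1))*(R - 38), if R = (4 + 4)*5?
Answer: 14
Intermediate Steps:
R = 40 (R = 8*5 = 40)
(-7*(-1))*(R - 38) = (-7*(-1))*(40 - 38) = 7*2 = 14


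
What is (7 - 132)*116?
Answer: -14500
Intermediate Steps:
(7 - 132)*116 = -125*116 = -14500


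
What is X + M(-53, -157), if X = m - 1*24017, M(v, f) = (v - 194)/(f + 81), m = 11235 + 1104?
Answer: -46699/4 ≈ -11675.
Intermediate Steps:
m = 12339
M(v, f) = (-194 + v)/(81 + f)
X = -11678 (X = 12339 - 1*24017 = 12339 - 24017 = -11678)
X + M(-53, -157) = -11678 + (-194 - 53)/(81 - 157) = -11678 - 247/(-76) = -11678 - 1/76*(-247) = -11678 + 13/4 = -46699/4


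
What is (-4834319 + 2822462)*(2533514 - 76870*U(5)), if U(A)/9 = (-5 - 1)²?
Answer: 45010001143662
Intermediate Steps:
U(A) = 324 (U(A) = 9*(-5 - 1)² = 9*(-6)² = 9*36 = 324)
(-4834319 + 2822462)*(2533514 - 76870*U(5)) = (-4834319 + 2822462)*(2533514 - 76870*324) = -2011857*(2533514 - 24905880) = -2011857*(-22372366) = 45010001143662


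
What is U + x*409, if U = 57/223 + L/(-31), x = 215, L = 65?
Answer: 607881927/6913 ≈ 87933.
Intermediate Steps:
U = -12728/6913 (U = 57/223 + 65/(-31) = 57*(1/223) + 65*(-1/31) = 57/223 - 65/31 = -12728/6913 ≈ -1.8412)
U + x*409 = -12728/6913 + 215*409 = -12728/6913 + 87935 = 607881927/6913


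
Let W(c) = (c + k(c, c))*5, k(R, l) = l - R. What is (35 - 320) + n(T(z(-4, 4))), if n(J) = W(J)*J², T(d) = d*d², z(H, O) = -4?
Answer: -1311005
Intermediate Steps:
W(c) = 5*c (W(c) = (c + (c - c))*5 = (c + 0)*5 = c*5 = 5*c)
T(d) = d³
n(J) = 5*J³ (n(J) = (5*J)*J² = 5*J³)
(35 - 320) + n(T(z(-4, 4))) = (35 - 320) + 5*((-4)³)³ = -285 + 5*(-64)³ = -285 + 5*(-262144) = -285 - 1310720 = -1311005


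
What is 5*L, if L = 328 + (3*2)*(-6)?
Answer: 1460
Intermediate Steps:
L = 292 (L = 328 + 6*(-6) = 328 - 36 = 292)
5*L = 5*292 = 1460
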